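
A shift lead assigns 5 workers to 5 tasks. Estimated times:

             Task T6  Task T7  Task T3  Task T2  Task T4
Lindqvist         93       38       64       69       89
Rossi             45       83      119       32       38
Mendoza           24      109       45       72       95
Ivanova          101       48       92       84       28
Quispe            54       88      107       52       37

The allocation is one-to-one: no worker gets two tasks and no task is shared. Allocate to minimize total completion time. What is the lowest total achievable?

Minimum total: 197 min

This is a one-to-one assignment (minimum-cost bipartite matching).
Optimal: Lindqvist→Task T7 (38 min), Rossi→Task T2 (32 min), Mendoza→Task T3 (45 min), Ivanova→Task T4 (28 min), Quispe→Task T6 (54 min) — total 38+32+45+28+54 = 197 min.
Min-entry greedy (repeatedly take the single cheapest remaining cell) gives 229 min, worse by 32.
Every other assignment is strictly worse.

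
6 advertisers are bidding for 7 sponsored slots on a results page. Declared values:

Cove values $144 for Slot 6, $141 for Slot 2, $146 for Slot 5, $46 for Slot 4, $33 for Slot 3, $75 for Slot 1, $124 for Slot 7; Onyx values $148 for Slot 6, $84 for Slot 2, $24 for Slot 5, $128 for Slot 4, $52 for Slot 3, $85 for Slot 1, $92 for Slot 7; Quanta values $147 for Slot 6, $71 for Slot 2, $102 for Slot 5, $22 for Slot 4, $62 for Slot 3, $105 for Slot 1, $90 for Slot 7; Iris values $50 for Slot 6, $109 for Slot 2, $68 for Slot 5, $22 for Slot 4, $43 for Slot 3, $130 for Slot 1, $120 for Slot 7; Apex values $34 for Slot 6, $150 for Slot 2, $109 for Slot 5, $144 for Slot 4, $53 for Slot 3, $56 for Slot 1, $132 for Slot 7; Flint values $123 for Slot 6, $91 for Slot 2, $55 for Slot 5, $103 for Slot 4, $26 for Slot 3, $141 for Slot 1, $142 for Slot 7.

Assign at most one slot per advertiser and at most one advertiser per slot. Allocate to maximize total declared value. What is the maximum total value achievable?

Max total: $843

Optimal: Cove→Slot 5 ($146), Onyx→Slot 4 ($128), Quanta→Slot 6 ($147), Iris→Slot 1 ($130), Apex→Slot 2 ($150), Flint→Slot 7 ($142) — total 146+128+147+130+150+142 = $843.
Max-entry greedy (repeatedly take the single best remaining cell) gives $778, worse by 65.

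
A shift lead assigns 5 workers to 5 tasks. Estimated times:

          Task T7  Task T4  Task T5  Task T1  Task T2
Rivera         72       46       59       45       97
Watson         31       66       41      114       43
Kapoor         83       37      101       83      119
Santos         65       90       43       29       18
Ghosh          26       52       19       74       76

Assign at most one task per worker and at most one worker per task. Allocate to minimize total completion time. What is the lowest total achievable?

Minimum total: 150 min

Optimal: Rivera→Task T1 (45 min), Watson→Task T7 (31 min), Kapoor→Task T4 (37 min), Santos→Task T2 (18 min), Ghosh→Task T5 (19 min) — total 45+31+37+18+19 = 150 min.
Next-best assignment: Rivera→Task T1, Watson→Task T5, Kapoor→Task T4, Santos→Task T2, Ghosh→Task T7 = 167 min.
No other one-to-one assignment undercuts 150 min.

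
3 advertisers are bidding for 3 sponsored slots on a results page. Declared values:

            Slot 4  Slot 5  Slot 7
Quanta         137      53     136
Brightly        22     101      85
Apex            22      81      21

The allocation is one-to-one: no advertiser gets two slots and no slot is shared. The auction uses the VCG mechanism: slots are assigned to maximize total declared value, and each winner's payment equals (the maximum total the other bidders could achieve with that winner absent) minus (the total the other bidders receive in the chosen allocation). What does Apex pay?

Apex pays $16.

Efficient allocation: Quanta→Slot 4 ($137), Brightly→Slot 7 ($85), Apex→Slot 5 ($81); total welfare W = $303.
Apex receives Slot 5 at value $81, so the others get W − 81 = $222.
Without Apex: best allocation of the remaining 2 bidders over all 3 slots is Quanta→Slot 4 ($137), Brightly→Slot 5 ($101), total $238.
VCG payment = (others' best without Apex) − (others' welfare with Apex) = 238 − 222 = $16.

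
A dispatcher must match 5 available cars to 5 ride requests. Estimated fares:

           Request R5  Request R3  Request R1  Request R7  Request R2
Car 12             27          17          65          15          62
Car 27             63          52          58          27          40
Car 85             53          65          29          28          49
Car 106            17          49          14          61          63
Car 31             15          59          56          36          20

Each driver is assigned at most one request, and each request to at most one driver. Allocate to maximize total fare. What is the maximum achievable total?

Optimal: Car 12→Request R2 ($62), Car 27→Request R5 ($63), Car 85→Request R3 ($65), Car 106→Request R7 ($61), Car 31→Request R1 ($56) — total 62+63+65+61+56 = $307.
Row-greedy (each driver in turn takes its best remaining request) gives $292, worse by 15.
Next-best assignment: Car 12→Request R1, Car 27→Request R5, Car 85→Request R2, Car 106→Request R7, Car 31→Request R3 = $297.
Swapping Car 27↔Car 31 (Car 27→Request R1 $58, Car 31→Request R5 $15) loses 46.

Maximum total: $307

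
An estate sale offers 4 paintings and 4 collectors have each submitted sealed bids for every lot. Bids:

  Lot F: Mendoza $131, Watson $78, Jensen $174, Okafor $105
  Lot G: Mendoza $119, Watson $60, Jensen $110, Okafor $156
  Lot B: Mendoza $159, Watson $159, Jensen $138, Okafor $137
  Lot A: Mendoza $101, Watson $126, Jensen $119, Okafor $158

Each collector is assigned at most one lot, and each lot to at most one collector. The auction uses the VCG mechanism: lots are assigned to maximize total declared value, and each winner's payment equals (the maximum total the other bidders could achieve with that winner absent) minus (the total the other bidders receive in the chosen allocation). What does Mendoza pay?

Efficient allocation: Mendoza→Lot B ($159), Watson→Lot A ($126), Jensen→Lot F ($174), Okafor→Lot G ($156); total welfare W = $615.
Mendoza receives Lot B at value $159, so the others get W − 159 = $456.
Without Mendoza: best allocation of the remaining 3 bidders over all 4 lots is Watson→Lot B ($159), Jensen→Lot F ($174), Okafor→Lot A ($158), total $491.
VCG payment = (others' best without Mendoza) − (others' welfare with Mendoza) = 491 − 456 = $35.

Mendoza pays $35.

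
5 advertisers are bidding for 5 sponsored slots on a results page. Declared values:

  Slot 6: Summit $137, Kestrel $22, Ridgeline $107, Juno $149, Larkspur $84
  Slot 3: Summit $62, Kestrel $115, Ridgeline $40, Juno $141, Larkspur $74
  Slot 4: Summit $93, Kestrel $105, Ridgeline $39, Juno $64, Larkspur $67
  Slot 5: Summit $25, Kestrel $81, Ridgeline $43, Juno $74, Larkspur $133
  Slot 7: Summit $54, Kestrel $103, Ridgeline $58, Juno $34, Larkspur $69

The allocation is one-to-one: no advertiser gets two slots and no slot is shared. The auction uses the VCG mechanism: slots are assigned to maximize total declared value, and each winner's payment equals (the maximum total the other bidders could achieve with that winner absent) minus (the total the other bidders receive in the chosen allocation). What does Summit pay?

Efficient allocation: Summit→Slot 4 ($93), Kestrel→Slot 7 ($103), Ridgeline→Slot 6 ($107), Juno→Slot 3 ($141), Larkspur→Slot 5 ($133); total welfare W = $577.
Summit receives Slot 4 at value $93, so the others get W − 93 = $484.
Without Summit: best allocation of the remaining 4 bidders over all 5 slots is Kestrel→Slot 4 ($105), Ridgeline→Slot 6 ($107), Juno→Slot 3 ($141), Larkspur→Slot 5 ($133), total $486.
VCG payment = (others' best without Summit) − (others' welfare with Summit) = 486 − 484 = $2.

Summit pays $2.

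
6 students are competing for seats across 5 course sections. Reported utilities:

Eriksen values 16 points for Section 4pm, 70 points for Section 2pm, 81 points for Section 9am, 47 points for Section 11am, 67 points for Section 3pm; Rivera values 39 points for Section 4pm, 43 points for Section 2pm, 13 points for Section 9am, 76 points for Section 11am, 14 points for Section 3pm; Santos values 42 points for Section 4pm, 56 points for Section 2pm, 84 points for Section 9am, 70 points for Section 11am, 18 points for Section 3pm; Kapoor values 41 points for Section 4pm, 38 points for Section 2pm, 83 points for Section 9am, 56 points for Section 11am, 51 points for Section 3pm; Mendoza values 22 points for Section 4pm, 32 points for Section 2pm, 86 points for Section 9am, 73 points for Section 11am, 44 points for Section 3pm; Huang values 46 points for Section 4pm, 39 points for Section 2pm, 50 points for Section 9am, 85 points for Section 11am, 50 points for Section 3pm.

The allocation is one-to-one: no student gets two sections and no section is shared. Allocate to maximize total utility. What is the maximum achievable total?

Maximum total: 335 points

Optimal: Kapoor→Section 4pm (41 points), Santos→Section 2pm (56 points), Mendoza→Section 9am (86 points), Huang→Section 11am (85 points), Eriksen→Section 3pm (67 points) — total 41+56+86+85+67 = 335 points.
Column-greedy (each section in turn goes to its best remaining student) gives 329 points, worse by 6.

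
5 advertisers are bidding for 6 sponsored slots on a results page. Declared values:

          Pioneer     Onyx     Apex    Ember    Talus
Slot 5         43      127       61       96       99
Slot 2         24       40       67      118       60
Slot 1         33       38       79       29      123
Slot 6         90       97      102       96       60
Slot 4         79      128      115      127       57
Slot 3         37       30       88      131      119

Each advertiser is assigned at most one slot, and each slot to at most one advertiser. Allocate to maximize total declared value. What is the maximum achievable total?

Max total: $586

Optimal: Pioneer→Slot 6 ($90), Onyx→Slot 5 ($127), Apex→Slot 4 ($115), Ember→Slot 3 ($131), Talus→Slot 1 ($123) — total 90+127+115+131+123 = $586.
Column-greedy (each slot in turn goes to its best remaining advertiser) gives $549, worse by 37.
Next-best assignment: Pioneer→Slot 6, Onyx→Slot 5, Apex→Slot 4, Ember→Slot 2, Talus→Slot 1 = $573.
Swapping Apex↔Talus (Apex→Slot 1 $79, Talus→Slot 4 $57) loses 102.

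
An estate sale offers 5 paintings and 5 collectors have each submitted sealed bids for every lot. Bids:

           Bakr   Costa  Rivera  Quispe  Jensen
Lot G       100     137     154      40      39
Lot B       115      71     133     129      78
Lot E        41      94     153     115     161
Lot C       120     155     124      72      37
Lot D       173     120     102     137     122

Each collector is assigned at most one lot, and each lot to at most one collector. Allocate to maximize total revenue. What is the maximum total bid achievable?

Optimal: Bakr→Lot D ($173), Costa→Lot C ($155), Rivera→Lot G ($154), Quispe→Lot B ($129), Jensen→Lot E ($161) — total 173+155+154+129+161 = $772.
Next-best assignment: Bakr→Lot D, Costa→Lot G, Rivera→Lot C, Quispe→Lot B, Jensen→Lot E = $724.

Max total: $772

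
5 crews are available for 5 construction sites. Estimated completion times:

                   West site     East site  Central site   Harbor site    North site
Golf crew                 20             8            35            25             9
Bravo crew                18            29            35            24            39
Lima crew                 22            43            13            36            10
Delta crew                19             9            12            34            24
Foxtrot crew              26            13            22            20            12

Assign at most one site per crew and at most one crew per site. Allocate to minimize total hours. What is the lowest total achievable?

Optimal: Golf crew→East site (8 hours), Bravo crew→West site (18 hours), Lima crew→North site (10 hours), Delta crew→Central site (12 hours), Foxtrot crew→Harbor site (20 hours) — total 8+18+10+12+20 = 68 hours.
Checked against all permutations: 68 hours is optimal.

Min total: 68 hours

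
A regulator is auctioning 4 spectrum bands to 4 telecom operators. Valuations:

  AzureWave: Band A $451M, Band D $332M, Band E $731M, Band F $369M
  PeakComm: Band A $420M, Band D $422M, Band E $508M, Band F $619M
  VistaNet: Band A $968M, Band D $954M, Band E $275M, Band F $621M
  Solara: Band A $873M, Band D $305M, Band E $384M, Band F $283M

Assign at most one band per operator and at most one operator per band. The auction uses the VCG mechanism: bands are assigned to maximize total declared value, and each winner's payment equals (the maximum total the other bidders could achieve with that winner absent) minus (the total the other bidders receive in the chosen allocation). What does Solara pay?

Solara pays $14M.

Efficient allocation: AzureWave→Band E ($731M), PeakComm→Band F ($619M), VistaNet→Band D ($954M), Solara→Band A ($873M); total welfare W = $3177M.
Solara receives Band A at value $873M, so the others get W − 873 = $2304M.
Without Solara: best allocation of the remaining 3 bidders over all 4 bands is AzureWave→Band E ($731M), PeakComm→Band F ($619M), VistaNet→Band A ($968M), total $2318M.
VCG payment = (others' best without Solara) − (others' welfare with Solara) = 2318 − 2304 = $14M.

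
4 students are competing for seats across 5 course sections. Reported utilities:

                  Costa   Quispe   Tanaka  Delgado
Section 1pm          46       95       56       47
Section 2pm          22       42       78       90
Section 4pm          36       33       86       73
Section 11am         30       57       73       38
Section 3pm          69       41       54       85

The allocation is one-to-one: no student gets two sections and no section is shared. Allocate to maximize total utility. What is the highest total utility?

Max total: 340 points

This is the linear assignment problem.
Optimal: Costa→Section 3pm (69 points), Quispe→Section 1pm (95 points), Tanaka→Section 4pm (86 points), Delgado→Section 2pm (90 points) — total 69+95+86+90 = 340 points.
Column-greedy (each section in turn goes to its best remaining student) gives 301 points, worse by 39.
Next-best assignment: Costa→Section 3pm, Quispe→Section 1pm, Tanaka→Section 11am, Delgado→Section 2pm = 327 points.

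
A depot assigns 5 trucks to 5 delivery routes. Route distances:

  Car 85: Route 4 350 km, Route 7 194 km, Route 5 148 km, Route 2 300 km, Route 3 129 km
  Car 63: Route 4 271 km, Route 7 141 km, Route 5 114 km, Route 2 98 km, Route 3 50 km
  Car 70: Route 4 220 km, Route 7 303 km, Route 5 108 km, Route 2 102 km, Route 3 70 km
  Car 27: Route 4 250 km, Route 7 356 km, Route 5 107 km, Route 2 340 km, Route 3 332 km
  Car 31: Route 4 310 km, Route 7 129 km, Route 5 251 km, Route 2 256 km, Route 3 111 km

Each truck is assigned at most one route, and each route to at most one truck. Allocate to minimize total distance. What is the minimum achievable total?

Min total: 679 km

Optimal: Car 85→Route 5 (148 km), Car 63→Route 3 (50 km), Car 70→Route 2 (102 km), Car 27→Route 4 (250 km), Car 31→Route 7 (129 km) — total 148+50+102+250+129 = 679 km.
Min-entry greedy (repeatedly take the single cheapest remaining cell) gives 738 km, worse by 59.
Swapping Car 31↔Car 27 (Car 31→Route 4 310 km, Car 27→Route 7 356 km) adds 287.
No other one-to-one assignment undercuts 679 km.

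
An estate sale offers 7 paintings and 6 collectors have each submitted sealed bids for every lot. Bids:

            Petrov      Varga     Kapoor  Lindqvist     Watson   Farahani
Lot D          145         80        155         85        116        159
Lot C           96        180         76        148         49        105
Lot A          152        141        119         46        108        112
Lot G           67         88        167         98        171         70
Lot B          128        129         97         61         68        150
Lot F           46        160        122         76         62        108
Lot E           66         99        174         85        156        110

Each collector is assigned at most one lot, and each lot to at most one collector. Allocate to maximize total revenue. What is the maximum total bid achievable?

Optimal: Petrov→Lot A ($152), Varga→Lot F ($160), Kapoor→Lot E ($174), Lindqvist→Lot C ($148), Watson→Lot G ($171), Farahani→Lot D ($159) — total 152+160+174+148+171+159 = $964.
Row-greedy (each collector in turn takes its best remaining lot) gives $870, worse by 94.
Swapping Lindqvist↔Farahani (Lindqvist→Lot D $85, Farahani→Lot C $105) loses 117.
Checked against all permutations: $964 is optimal.

Max total: $964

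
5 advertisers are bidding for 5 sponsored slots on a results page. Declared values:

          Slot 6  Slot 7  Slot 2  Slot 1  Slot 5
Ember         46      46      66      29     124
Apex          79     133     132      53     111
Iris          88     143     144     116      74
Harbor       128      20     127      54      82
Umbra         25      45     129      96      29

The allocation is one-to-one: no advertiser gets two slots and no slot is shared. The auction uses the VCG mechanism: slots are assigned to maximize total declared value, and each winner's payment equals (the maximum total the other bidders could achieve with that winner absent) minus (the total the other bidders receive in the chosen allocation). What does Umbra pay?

Umbra pays $28.

Efficient allocation: Ember→Slot 5 ($124), Apex→Slot 7 ($133), Iris→Slot 1 ($116), Harbor→Slot 6 ($128), Umbra→Slot 2 ($129); total welfare W = $630.
Umbra receives Slot 2 at value $129, so the others get W − 129 = $501.
Without Umbra: best allocation of the remaining 4 bidders over all 5 slots is Ember→Slot 5 ($124), Apex→Slot 7 ($133), Iris→Slot 2 ($144), Harbor→Slot 6 ($128), total $529.
VCG payment = (others' best without Umbra) − (others' welfare with Umbra) = 529 − 501 = $28.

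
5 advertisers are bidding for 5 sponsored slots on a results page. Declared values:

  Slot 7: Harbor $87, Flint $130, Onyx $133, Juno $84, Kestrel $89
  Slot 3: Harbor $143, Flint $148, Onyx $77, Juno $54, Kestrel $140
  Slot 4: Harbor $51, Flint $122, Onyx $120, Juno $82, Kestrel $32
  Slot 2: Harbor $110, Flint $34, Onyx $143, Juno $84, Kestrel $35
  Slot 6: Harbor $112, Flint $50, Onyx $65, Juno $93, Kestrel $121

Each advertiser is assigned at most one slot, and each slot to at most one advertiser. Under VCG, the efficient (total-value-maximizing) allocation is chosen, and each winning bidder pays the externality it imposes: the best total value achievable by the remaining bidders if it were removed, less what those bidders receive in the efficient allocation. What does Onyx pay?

Onyx pays $2.

Efficient allocation: Harbor→Slot 3 ($143), Flint→Slot 7 ($130), Onyx→Slot 2 ($143), Juno→Slot 4 ($82), Kestrel→Slot 6 ($121); total welfare W = $619.
Onyx receives Slot 2 at value $143, so the others get W − 143 = $476.
Without Onyx: best allocation of the remaining 4 bidders over all 5 slots is Harbor→Slot 3 ($143), Flint→Slot 7 ($130), Juno→Slot 2 ($84), Kestrel→Slot 6 ($121), total $478.
VCG payment = (others' best without Onyx) − (others' welfare with Onyx) = 478 − 476 = $2.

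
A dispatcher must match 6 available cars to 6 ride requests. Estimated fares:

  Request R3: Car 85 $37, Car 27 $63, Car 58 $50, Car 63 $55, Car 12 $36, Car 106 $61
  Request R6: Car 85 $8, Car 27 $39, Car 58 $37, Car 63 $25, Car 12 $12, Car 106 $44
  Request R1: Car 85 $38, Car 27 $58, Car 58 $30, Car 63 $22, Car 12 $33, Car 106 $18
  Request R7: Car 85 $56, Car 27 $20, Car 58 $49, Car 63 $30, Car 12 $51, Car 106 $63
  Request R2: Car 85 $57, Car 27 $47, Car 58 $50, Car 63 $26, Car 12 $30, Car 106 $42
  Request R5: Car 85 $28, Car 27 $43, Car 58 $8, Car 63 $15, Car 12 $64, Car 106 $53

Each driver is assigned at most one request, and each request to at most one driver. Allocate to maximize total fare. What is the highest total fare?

This is a one-to-one assignment (maximum-weight bipartite matching).
Optimal: Car 85→Request R2 ($57), Car 27→Request R1 ($58), Car 58→Request R6 ($37), Car 63→Request R3 ($55), Car 12→Request R5 ($64), Car 106→Request R7 ($63) — total 57+58+37+55+64+63 = $334.
Max-entry greedy (repeatedly take the single best remaining cell) gives $306, worse by 28.
Next-best assignment: Car 85→Request R7, Car 27→Request R1, Car 58→Request R2, Car 63→Request R3, Car 12→Request R5, Car 106→Request R6 = $327.
Checked against all permutations: $334 is optimal.

Max total: $334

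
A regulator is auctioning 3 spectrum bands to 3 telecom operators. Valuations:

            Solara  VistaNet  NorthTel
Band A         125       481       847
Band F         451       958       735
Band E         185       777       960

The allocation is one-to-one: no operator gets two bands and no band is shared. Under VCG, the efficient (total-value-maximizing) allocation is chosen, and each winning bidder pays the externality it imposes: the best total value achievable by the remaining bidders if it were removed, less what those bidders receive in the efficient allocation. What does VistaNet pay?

VistaNet pays $113M.

Efficient allocation: Solara→Band F ($451M), VistaNet→Band E ($777M), NorthTel→Band A ($847M); total welfare W = $2075M.
VistaNet receives Band E at value $777M, so the others get W − 777 = $1298M.
Without VistaNet: best allocation of the remaining 2 bidders over all 3 bands is Solara→Band F ($451M), NorthTel→Band E ($960M), total $1411M.
VCG payment = (others' best without VistaNet) − (others' welfare with VistaNet) = 1411 − 1298 = $113M.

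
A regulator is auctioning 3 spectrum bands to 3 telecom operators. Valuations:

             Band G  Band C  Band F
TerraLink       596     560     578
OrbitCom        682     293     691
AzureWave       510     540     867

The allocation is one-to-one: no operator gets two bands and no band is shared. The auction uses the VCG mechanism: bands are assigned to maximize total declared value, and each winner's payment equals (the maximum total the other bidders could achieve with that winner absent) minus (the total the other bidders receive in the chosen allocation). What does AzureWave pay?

Efficient allocation: TerraLink→Band C ($560M), OrbitCom→Band G ($682M), AzureWave→Band F ($867M); total welfare W = $2109M.
AzureWave receives Band F at value $867M, so the others get W − 867 = $1242M.
Without AzureWave: best allocation of the remaining 2 bidders over all 3 bands is TerraLink→Band G ($596M), OrbitCom→Band F ($691M), total $1287M.
VCG payment = (others' best without AzureWave) − (others' welfare with AzureWave) = 1287 − 1242 = $45M.

AzureWave pays $45M.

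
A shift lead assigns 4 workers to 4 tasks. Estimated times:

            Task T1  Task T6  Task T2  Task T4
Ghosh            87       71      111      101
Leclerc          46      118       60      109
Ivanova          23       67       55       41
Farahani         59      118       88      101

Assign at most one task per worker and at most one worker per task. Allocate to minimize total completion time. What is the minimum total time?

This is a one-to-one assignment (minimum-cost bipartite matching).
Optimal: Ghosh→Task T6 (71 min), Leclerc→Task T2 (60 min), Ivanova→Task T4 (41 min), Farahani→Task T1 (59 min) — total 71+60+41+59 = 231 min.
Row-greedy (each worker in turn takes its cheapest remaining task) gives 246 min, worse by 15.
Next-best assignment: Ghosh→Task T6, Leclerc→Task T1, Ivanova→Task T4, Farahani→Task T2 = 246 min.
Checked against all permutations: 231 min is optimal.

Minimum total: 231 min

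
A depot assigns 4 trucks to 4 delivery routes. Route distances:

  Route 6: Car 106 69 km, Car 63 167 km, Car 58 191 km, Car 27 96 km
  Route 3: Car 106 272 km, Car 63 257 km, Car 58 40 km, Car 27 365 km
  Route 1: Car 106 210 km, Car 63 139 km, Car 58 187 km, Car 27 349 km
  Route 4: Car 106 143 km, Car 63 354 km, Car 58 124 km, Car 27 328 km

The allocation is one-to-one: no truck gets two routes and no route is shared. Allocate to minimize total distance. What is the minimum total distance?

Optimal: Car 106→Route 4 (143 km), Car 63→Route 1 (139 km), Car 58→Route 3 (40 km), Car 27→Route 6 (96 km) — total 143+139+40+96 = 418 km.
Min-entry greedy (repeatedly take the single cheapest remaining cell) gives 576 km, worse by 158.
Next-best assignment: Car 106→Route 6, Car 63→Route 1, Car 58→Route 3, Car 27→Route 4 = 576 km.
No other one-to-one assignment undercuts 418 km.

Min total: 418 km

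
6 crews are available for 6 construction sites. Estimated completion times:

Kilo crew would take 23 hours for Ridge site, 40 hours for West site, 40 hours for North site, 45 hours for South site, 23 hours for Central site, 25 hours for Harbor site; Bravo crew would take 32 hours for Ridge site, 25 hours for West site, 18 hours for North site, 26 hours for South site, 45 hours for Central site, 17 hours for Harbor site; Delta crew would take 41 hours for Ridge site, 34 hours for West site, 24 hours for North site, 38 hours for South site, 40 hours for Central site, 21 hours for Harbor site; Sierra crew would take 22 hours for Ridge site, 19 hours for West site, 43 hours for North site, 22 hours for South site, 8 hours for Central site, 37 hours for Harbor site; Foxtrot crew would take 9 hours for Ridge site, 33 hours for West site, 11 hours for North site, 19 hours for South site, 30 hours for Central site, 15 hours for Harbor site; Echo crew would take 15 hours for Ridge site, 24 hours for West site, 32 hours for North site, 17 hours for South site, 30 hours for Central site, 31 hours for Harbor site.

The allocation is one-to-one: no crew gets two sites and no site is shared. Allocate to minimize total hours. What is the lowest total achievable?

Min total: 105 hours

Optimal: Kilo crew→Ridge site (23 hours), Bravo crew→West site (25 hours), Delta crew→Harbor site (21 hours), Sierra crew→Central site (8 hours), Foxtrot crew→North site (11 hours), Echo crew→South site (17 hours) — total 23+25+21+8+11+17 = 105 hours.
Row-greedy (each crew in turn takes its cheapest remaining site) gives 115 hours, worse by 10.
Every other assignment is strictly worse.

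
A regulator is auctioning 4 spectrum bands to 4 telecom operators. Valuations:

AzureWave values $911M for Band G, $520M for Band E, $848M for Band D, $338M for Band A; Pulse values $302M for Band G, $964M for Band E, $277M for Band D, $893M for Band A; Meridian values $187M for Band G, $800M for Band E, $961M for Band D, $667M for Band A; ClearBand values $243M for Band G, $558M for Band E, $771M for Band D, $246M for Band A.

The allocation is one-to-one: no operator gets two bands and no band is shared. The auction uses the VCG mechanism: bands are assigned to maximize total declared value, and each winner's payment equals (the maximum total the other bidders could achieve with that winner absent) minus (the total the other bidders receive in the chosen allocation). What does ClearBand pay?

Efficient allocation: AzureWave→Band G ($911M), Pulse→Band A ($893M), Meridian→Band E ($800M), ClearBand→Band D ($771M); total welfare W = $3375M.
ClearBand receives Band D at value $771M, so the others get W − 771 = $2604M.
Without ClearBand: best allocation of the remaining 3 bidders over all 4 bands is AzureWave→Band G ($911M), Pulse→Band E ($964M), Meridian→Band D ($961M), total $2836M.
VCG payment = (others' best without ClearBand) − (others' welfare with ClearBand) = 2836 − 2604 = $232M.

ClearBand pays $232M.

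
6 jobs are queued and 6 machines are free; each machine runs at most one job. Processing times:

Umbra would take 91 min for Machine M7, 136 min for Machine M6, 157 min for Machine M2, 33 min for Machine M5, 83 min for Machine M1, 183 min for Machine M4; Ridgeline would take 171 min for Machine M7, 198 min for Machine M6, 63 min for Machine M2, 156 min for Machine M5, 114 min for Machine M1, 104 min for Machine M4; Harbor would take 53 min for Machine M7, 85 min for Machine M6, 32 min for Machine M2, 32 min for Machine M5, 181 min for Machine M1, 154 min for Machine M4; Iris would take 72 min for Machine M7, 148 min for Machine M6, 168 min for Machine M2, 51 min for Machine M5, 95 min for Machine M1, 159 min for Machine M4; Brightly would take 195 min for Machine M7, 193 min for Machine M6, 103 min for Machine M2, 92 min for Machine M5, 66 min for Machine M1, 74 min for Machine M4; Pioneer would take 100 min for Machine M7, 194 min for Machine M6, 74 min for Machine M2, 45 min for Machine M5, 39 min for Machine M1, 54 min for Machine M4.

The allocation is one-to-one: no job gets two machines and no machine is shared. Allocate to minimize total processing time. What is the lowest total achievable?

Treat this as an assignment problem: match each job to one machine.
Optimal: Umbra→Machine M5 (33 min), Ridgeline→Machine M2 (63 min), Harbor→Machine M6 (85 min), Iris→Machine M7 (72 min), Brightly→Machine M4 (74 min), Pioneer→Machine M1 (39 min) — total 33+63+85+72+74+39 = 366 min.
Column-greedy (each machine in turn goes to its cheapest remaining job) gives 522 min, worse by 156.

Minimum total: 366 min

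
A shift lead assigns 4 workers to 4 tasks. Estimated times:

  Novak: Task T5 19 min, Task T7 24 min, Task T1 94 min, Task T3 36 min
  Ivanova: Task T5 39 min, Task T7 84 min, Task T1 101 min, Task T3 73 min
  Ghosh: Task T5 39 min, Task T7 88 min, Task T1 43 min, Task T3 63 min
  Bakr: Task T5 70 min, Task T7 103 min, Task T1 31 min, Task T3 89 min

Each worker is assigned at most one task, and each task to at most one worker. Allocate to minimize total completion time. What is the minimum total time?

Treat this as an assignment problem: match each worker to one task.
Optimal: Novak→Task T7 (24 min), Ivanova→Task T5 (39 min), Ghosh→Task T3 (63 min), Bakr→Task T1 (31 min) — total 24+39+63+31 = 157 min.
Next-best assignment: Novak→Task T7, Ivanova→Task T3, Ghosh→Task T5, Bakr→Task T1 = 167 min.
No other one-to-one assignment undercuts 157 min.

Min total: 157 min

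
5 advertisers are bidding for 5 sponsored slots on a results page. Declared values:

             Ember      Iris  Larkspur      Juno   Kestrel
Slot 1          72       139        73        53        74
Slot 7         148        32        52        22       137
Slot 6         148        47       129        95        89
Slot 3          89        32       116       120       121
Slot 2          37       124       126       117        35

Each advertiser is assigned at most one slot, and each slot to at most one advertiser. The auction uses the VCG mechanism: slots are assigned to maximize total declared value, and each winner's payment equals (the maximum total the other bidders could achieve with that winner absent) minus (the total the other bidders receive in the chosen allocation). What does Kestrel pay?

Efficient allocation: Ember→Slot 6 ($148), Iris→Slot 1 ($139), Larkspur→Slot 2 ($126), Juno→Slot 3 ($120), Kestrel→Slot 7 ($137); total welfare W = $670.
Kestrel receives Slot 7 at value $137, so the others get W − 137 = $533.
Without Kestrel: best allocation of the remaining 4 bidders over all 5 slots is Ember→Slot 7 ($148), Iris→Slot 1 ($139), Larkspur→Slot 6 ($129), Juno→Slot 3 ($120), total $536.
VCG payment = (others' best without Kestrel) − (others' welfare with Kestrel) = 536 − 533 = $3.

Kestrel pays $3.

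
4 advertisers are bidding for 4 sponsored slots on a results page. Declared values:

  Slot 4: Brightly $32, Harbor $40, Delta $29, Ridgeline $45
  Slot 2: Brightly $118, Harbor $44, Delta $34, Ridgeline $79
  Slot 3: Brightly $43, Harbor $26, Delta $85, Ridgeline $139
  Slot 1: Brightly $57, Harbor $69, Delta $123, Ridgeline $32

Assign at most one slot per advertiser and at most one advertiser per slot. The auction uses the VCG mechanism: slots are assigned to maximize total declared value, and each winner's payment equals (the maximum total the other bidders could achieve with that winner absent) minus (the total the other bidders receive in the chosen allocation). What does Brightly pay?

Brightly pays $4.

Efficient allocation: Brightly→Slot 2 ($118), Harbor→Slot 4 ($40), Delta→Slot 1 ($123), Ridgeline→Slot 3 ($139); total welfare W = $420.
Brightly receives Slot 2 at value $118, so the others get W − 118 = $302.
Without Brightly: best allocation of the remaining 3 bidders over all 4 slots is Harbor→Slot 2 ($44), Delta→Slot 1 ($123), Ridgeline→Slot 3 ($139), total $306.
VCG payment = (others' best without Brightly) − (others' welfare with Brightly) = 306 − 302 = $4.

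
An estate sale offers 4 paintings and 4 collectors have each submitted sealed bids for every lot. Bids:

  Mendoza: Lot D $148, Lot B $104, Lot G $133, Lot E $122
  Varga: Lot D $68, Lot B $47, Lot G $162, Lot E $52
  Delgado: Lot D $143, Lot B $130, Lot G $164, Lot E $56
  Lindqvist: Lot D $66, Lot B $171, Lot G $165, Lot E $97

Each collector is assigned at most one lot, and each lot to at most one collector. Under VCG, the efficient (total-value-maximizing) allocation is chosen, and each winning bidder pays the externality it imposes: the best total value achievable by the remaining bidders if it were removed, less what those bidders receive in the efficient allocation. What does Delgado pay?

Efficient allocation: Mendoza→Lot E ($122), Varga→Lot G ($162), Delgado→Lot D ($143), Lindqvist→Lot B ($171); total welfare W = $598.
Delgado receives Lot D at value $143, so the others get W − 143 = $455.
Without Delgado: best allocation of the remaining 3 bidders over all 4 lots is Mendoza→Lot D ($148), Varga→Lot G ($162), Lindqvist→Lot B ($171), total $481.
VCG payment = (others' best without Delgado) − (others' welfare with Delgado) = 481 − 455 = $26.

Delgado pays $26.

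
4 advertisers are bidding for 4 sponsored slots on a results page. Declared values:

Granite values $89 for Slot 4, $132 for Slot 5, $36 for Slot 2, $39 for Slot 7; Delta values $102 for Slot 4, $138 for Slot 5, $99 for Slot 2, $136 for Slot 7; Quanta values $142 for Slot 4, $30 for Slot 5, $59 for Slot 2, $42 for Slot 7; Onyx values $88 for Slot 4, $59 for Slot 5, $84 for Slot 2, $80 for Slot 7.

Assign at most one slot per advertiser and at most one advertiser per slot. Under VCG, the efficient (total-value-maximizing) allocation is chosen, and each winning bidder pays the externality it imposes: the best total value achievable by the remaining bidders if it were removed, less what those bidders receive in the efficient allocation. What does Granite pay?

Granite pays $2.

Efficient allocation: Granite→Slot 5 ($132), Delta→Slot 7 ($136), Quanta→Slot 4 ($142), Onyx→Slot 2 ($84); total welfare W = $494.
Granite receives Slot 5 at value $132, so the others get W − 132 = $362.
Without Granite: best allocation of the remaining 3 bidders over all 4 slots is Delta→Slot 5 ($138), Quanta→Slot 4 ($142), Onyx→Slot 2 ($84), total $364.
VCG payment = (others' best without Granite) − (others' welfare with Granite) = 364 − 362 = $2.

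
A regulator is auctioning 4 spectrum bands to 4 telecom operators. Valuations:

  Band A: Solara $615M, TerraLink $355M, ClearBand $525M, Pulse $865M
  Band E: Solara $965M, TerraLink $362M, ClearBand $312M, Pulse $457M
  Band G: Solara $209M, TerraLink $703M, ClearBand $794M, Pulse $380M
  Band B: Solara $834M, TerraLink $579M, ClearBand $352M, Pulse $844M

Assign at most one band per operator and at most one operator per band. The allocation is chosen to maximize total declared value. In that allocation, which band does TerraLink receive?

This is the linear assignment problem.
Optimal: Solara→Band E ($965M), TerraLink→Band B ($579M), ClearBand→Band G ($794M), Pulse→Band A ($865M) — total 965+579+794+865 = $3203M.
Row-greedy (each operator in turn takes its best remaining band) gives $3037M, worse by 166.
Next-best assignment: Solara→Band E, TerraLink→Band G, ClearBand→Band A, Pulse→Band B = $3037M.
Every other assignment is strictly worse.
TerraLink's own top band is Band G ($703M), but forcing TerraLink→Band G and reassigning the rest optimally gives only $3037M — worse by 166.

TerraLink receives Band B.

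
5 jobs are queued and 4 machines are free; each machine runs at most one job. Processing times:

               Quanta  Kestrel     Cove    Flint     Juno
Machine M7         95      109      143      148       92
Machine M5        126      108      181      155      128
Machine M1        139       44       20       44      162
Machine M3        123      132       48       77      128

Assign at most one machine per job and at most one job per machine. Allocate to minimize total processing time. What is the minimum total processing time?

This is the linear assignment problem.
Optimal: Juno→Machine M7 (92 min), Kestrel→Machine M5 (108 min), Flint→Machine M1 (44 min), Cove→Machine M3 (48 min) — total 92+108+44+48 = 292 min.
Column-greedy (each machine in turn goes to its cheapest remaining job) gives 297 min, worse by 5.
Next-best assignment: Quanta→Machine M7, Kestrel→Machine M5, Flint→Machine M1, Cove→Machine M3 = 295 min.
Swapping Kestrel↔Juno (Kestrel→Machine M7 109 min, Juno→Machine M5 128 min) adds 37.
No other one-to-one assignment undercuts 292 min.

Min total: 292 min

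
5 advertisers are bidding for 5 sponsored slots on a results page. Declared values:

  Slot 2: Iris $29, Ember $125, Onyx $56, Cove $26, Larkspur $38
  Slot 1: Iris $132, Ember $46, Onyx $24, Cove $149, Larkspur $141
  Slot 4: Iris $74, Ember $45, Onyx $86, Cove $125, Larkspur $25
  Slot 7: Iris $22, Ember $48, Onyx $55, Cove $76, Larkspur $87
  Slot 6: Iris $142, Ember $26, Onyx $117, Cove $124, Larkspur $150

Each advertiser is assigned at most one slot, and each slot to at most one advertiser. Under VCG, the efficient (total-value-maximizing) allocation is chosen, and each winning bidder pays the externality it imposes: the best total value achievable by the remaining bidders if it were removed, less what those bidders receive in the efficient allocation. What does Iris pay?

Efficient allocation: Iris→Slot 6 ($142), Ember→Slot 2 ($125), Onyx→Slot 4 ($86), Cove→Slot 1 ($149), Larkspur→Slot 7 ($87); total welfare W = $589.
Iris receives Slot 6 at value $142, so the others get W − 142 = $447.
Without Iris: best allocation of the remaining 4 bidders over all 5 slots is Ember→Slot 2 ($125), Onyx→Slot 4 ($86), Cove→Slot 1 ($149), Larkspur→Slot 6 ($150), total $510.
VCG payment = (others' best without Iris) − (others' welfare with Iris) = 510 − 447 = $63.

Iris pays $63.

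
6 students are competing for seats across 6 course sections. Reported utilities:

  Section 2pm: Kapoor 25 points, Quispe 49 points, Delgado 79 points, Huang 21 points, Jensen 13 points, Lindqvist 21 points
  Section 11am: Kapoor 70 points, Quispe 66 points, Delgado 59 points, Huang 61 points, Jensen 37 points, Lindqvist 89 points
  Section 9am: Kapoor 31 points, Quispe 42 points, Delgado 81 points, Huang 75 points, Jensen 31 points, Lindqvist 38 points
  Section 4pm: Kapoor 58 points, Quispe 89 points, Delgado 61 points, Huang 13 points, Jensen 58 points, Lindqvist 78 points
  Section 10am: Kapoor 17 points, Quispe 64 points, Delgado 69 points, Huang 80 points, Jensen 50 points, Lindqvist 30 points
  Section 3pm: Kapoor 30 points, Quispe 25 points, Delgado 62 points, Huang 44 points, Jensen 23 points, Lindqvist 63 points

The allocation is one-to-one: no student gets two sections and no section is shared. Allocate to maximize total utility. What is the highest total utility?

Maximum total: 426 points

Optimal: Kapoor→Section 11am (70 points), Quispe→Section 4pm (89 points), Delgado→Section 2pm (79 points), Huang→Section 9am (75 points), Jensen→Section 10am (50 points), Lindqvist→Section 3pm (63 points) — total 70+89+79+75+50+63 = 426 points.
Row-greedy (each student in turn takes its best remaining section) gives 364 points, worse by 62.
Swapping Huang↔Lindqvist (Huang→Section 3pm 44 points, Lindqvist→Section 9am 38 points) loses 56.
Checked against all permutations: 426 points is optimal.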